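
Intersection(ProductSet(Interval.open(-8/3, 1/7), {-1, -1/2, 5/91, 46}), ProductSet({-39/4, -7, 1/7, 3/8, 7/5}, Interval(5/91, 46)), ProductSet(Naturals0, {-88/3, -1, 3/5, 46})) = EmptySet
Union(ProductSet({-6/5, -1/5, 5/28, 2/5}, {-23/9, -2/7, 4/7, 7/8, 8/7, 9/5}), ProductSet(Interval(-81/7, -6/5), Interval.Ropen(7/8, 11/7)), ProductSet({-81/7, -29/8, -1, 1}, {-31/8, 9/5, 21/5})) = Union(ProductSet({-81/7, -29/8, -1, 1}, {-31/8, 9/5, 21/5}), ProductSet({-6/5, -1/5, 5/28, 2/5}, {-23/9, -2/7, 4/7, 7/8, 8/7, 9/5}), ProductSet(Interval(-81/7, -6/5), Interval.Ropen(7/8, 11/7)))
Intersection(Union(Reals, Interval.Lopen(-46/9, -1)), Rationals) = Intersection(Interval(-oo, oo), Rationals)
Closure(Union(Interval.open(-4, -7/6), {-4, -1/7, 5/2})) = Union({-1/7, 5/2}, Interval(-4, -7/6))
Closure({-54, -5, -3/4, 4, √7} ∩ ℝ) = {-54, -5, -3/4, 4, √7}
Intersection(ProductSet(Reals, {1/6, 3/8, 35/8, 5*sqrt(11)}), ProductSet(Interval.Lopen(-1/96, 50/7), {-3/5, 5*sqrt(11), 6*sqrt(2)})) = ProductSet(Interval.Lopen(-1/96, 50/7), {5*sqrt(11)})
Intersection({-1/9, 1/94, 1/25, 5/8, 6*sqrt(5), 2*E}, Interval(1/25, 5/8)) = {1/25, 5/8}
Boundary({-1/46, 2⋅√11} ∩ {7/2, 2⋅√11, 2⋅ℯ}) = {2⋅√11}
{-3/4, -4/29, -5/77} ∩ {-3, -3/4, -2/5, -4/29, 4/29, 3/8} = {-3/4, -4/29}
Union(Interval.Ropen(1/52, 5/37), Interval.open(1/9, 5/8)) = Interval.Ropen(1/52, 5/8)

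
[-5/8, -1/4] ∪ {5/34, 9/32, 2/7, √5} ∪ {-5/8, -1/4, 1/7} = [-5/8, -1/4] ∪ {1/7, 5/34, 9/32, 2/7, √5}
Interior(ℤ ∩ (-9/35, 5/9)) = ∅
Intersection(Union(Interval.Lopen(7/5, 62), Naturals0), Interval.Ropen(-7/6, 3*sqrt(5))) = Union(Interval.open(7/5, 3*sqrt(5)), Range(0, 7, 1))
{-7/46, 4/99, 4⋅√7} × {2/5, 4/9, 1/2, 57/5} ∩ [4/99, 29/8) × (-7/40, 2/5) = ∅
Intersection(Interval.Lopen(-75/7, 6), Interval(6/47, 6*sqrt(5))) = Interval(6/47, 6)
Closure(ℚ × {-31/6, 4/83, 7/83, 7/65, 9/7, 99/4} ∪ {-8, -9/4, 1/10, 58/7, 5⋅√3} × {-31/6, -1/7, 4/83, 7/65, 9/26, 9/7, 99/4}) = (ℝ × {-31/6, 4/83, 7/83, 7/65, 9/7, 99/4}) ∪ ({-8, -9/4, 1/10, 58/7, 5⋅√3} × {-31/6, -1/7, 4/83, 7/65, 9/26, 9/7, 99/4})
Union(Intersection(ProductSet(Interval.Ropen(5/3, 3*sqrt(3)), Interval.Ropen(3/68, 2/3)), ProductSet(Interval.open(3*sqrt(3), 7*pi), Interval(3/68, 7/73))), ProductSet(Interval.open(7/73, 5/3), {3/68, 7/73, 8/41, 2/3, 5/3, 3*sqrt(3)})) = ProductSet(Interval.open(7/73, 5/3), {3/68, 7/73, 8/41, 2/3, 5/3, 3*sqrt(3)})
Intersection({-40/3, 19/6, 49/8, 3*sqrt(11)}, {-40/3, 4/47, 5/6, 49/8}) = {-40/3, 49/8}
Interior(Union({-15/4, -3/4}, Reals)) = Reals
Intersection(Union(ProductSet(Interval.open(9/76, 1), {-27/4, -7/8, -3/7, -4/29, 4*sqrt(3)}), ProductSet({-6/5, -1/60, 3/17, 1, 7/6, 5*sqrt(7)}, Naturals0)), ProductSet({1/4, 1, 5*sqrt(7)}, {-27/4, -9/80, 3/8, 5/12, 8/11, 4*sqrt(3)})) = ProductSet({1/4}, {-27/4, 4*sqrt(3)})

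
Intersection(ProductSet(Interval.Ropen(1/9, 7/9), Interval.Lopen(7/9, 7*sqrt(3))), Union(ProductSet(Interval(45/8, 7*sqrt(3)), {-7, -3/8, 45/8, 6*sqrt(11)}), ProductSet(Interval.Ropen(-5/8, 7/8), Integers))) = ProductSet(Interval.Ropen(1/9, 7/9), Range(1, 13, 1))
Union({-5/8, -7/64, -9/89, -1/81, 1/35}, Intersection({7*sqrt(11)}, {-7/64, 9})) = {-5/8, -7/64, -9/89, -1/81, 1/35}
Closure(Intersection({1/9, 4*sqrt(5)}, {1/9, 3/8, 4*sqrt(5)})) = {1/9, 4*sqrt(5)}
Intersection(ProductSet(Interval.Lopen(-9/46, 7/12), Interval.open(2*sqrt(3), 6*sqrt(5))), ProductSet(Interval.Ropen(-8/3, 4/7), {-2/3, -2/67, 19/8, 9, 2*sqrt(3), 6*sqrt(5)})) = ProductSet(Interval.open(-9/46, 4/7), {9})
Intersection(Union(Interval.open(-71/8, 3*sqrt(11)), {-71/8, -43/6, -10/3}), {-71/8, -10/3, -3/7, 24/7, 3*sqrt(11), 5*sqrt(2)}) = {-71/8, -10/3, -3/7, 24/7, 5*sqrt(2)}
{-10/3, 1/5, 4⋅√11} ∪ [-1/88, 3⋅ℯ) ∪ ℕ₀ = {-10/3, 4⋅√11} ∪ [-1/88, 3⋅ℯ) ∪ ℕ₀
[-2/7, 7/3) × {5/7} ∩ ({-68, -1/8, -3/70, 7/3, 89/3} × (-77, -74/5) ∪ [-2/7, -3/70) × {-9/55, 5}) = ∅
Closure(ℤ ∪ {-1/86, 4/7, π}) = ℤ ∪ {-1/86, 4/7, π}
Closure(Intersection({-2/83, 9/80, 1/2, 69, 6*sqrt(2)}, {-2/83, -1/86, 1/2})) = {-2/83, 1/2}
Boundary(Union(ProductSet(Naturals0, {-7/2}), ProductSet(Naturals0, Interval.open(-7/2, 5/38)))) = ProductSet(Naturals0, Interval(-7/2, 5/38))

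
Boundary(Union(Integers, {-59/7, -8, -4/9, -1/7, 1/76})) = Union({-59/7, -4/9, -1/7, 1/76}, Integers)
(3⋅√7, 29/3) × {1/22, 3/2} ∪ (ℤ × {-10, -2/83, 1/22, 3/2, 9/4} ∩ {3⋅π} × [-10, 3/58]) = (3⋅√7, 29/3) × {1/22, 3/2}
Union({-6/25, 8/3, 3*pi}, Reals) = Reals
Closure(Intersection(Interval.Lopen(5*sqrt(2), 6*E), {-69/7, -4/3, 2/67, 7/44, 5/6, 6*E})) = {6*E}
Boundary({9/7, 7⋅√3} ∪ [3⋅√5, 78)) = {9/7, 78, 3⋅√5}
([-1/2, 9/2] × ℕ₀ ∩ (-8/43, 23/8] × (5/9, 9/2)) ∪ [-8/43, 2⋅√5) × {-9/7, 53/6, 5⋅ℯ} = ((-8/43, 23/8] × {1, 2, 3, 4}) ∪ ([-8/43, 2⋅√5) × {-9/7, 53/6, 5⋅ℯ})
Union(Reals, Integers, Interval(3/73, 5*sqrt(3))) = Interval(-oo, oo)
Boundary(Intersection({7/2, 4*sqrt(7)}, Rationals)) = {7/2}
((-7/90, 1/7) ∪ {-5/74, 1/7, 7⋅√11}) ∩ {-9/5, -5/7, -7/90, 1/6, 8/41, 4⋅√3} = ∅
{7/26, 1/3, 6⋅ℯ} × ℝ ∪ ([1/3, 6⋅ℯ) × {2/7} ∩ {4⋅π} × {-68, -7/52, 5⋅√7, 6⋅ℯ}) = {7/26, 1/3, 6⋅ℯ} × ℝ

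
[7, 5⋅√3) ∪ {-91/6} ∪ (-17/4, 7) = {-91/6} ∪ (-17/4, 5⋅√3)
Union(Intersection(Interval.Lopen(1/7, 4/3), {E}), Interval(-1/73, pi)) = Interval(-1/73, pi)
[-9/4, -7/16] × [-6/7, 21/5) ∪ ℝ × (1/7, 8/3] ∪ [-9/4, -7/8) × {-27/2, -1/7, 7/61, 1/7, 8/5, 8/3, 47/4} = (ℝ × (1/7, 8/3]) ∪ ([-9/4, -7/16] × [-6/7, 21/5)) ∪ ([-9/4, -7/8) × {-27/2, -1/7, 7/61, 1/7, 8/5, 8/3, 47/4})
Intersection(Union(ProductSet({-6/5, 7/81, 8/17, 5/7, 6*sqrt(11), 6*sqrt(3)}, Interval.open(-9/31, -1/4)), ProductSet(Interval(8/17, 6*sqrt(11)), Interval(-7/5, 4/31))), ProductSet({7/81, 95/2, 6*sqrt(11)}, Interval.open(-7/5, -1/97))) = Union(ProductSet({6*sqrt(11)}, Interval.open(-7/5, -1/97)), ProductSet({7/81, 6*sqrt(11)}, Interval.open(-9/31, -1/4)))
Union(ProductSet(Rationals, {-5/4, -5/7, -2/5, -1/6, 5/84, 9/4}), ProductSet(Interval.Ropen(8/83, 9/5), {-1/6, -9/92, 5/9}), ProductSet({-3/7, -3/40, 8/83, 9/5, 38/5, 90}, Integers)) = Union(ProductSet({-3/7, -3/40, 8/83, 9/5, 38/5, 90}, Integers), ProductSet(Interval.Ropen(8/83, 9/5), {-1/6, -9/92, 5/9}), ProductSet(Rationals, {-5/4, -5/7, -2/5, -1/6, 5/84, 9/4}))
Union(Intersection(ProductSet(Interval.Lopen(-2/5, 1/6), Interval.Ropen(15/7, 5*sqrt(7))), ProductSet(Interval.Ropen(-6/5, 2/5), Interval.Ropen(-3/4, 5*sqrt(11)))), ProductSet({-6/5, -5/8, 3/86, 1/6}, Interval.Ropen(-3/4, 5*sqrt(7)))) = Union(ProductSet({-6/5, -5/8, 3/86, 1/6}, Interval.Ropen(-3/4, 5*sqrt(7))), ProductSet(Interval.Lopen(-2/5, 1/6), Interval.Ropen(15/7, 5*sqrt(7))))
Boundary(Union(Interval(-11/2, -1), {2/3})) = {-11/2, -1, 2/3}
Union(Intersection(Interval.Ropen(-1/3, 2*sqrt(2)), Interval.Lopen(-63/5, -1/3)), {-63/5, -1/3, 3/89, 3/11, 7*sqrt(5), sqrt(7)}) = {-63/5, -1/3, 3/89, 3/11, 7*sqrt(5), sqrt(7)}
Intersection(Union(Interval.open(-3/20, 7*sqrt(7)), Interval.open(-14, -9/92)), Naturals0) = Range(0, 19, 1)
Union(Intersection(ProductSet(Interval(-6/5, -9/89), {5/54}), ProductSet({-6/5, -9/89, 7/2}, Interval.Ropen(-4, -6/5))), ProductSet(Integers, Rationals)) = ProductSet(Integers, Rationals)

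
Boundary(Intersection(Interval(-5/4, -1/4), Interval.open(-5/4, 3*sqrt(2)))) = {-5/4, -1/4}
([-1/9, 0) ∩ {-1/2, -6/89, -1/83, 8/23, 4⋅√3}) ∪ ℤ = ℤ ∪ {-6/89, -1/83}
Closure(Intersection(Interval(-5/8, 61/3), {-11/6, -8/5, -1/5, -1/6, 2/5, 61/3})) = {-1/5, -1/6, 2/5, 61/3}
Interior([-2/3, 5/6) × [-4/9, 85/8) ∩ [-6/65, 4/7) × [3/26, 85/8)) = (-6/65, 4/7) × (3/26, 85/8)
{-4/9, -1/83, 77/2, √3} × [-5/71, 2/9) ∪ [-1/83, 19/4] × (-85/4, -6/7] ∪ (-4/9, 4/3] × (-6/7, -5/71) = ((-4/9, 4/3] × (-6/7, -5/71)) ∪ ([-1/83, 19/4] × (-85/4, -6/7]) ∪ ({-4/9, -1/83, 77/2, √3} × [-5/71, 2/9))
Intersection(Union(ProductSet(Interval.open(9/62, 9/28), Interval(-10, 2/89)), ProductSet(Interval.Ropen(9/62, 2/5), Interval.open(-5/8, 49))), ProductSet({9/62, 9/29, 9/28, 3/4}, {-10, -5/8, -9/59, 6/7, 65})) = Union(ProductSet({9/29}, {-10, -5/8, -9/59}), ProductSet({9/62, 9/29, 9/28}, {-9/59, 6/7}))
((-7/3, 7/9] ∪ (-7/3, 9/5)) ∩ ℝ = (-7/3, 9/5)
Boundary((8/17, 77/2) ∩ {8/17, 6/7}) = {6/7}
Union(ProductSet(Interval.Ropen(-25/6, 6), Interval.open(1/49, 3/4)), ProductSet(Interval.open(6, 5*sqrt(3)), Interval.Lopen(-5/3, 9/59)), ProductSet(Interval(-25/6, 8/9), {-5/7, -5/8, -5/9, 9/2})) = Union(ProductSet(Interval(-25/6, 8/9), {-5/7, -5/8, -5/9, 9/2}), ProductSet(Interval.Ropen(-25/6, 6), Interval.open(1/49, 3/4)), ProductSet(Interval.open(6, 5*sqrt(3)), Interval.Lopen(-5/3, 9/59)))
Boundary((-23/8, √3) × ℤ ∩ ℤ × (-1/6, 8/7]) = {-2, -1, 0, 1} × {0, 1}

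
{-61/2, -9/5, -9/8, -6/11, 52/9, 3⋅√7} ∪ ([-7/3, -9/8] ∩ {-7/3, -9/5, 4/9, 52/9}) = {-61/2, -7/3, -9/5, -9/8, -6/11, 52/9, 3⋅√7}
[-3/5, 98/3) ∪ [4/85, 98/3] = [-3/5, 98/3]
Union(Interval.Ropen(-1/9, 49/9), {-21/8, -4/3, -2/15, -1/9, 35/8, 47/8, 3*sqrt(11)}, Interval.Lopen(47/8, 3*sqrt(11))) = Union({-21/8, -4/3, -2/15}, Interval.Ropen(-1/9, 49/9), Interval(47/8, 3*sqrt(11)))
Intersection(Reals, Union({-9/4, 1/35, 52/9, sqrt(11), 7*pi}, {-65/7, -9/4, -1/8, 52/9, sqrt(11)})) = {-65/7, -9/4, -1/8, 1/35, 52/9, sqrt(11), 7*pi}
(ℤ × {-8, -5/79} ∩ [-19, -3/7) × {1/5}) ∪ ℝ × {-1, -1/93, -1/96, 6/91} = ℝ × {-1, -1/93, -1/96, 6/91}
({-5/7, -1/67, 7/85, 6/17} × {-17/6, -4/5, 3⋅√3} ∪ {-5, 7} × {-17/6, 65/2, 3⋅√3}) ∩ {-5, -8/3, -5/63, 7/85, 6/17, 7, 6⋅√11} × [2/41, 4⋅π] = {-5, 7/85, 6/17, 7} × {3⋅√3}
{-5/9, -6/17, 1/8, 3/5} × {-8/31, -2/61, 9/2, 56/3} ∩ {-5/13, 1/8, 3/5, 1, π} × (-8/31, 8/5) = {1/8, 3/5} × {-2/61}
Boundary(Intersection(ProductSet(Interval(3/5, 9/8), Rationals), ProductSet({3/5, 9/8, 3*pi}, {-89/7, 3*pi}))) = ProductSet({3/5, 9/8}, {-89/7})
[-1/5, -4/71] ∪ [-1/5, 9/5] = [-1/5, 9/5]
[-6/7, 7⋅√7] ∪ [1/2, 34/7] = [-6/7, 7⋅√7]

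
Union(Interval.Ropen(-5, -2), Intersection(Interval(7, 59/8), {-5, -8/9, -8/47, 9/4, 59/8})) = Union({59/8}, Interval.Ropen(-5, -2))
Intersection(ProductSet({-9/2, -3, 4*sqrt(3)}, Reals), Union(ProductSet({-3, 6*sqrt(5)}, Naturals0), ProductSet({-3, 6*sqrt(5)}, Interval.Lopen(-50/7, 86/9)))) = ProductSet({-3}, Union(Interval.Lopen(-50/7, 86/9), Naturals0))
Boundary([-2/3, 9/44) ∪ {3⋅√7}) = {-2/3, 9/44, 3⋅√7}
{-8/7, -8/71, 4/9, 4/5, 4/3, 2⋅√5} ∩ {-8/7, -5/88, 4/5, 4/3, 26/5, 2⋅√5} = {-8/7, 4/5, 4/3, 2⋅√5}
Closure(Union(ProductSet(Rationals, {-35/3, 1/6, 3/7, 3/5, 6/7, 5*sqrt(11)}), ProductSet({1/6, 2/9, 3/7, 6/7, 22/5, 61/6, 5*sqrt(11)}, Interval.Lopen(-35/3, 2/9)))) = Union(ProductSet({1/6, 2/9, 3/7, 6/7, 22/5, 61/6, 5*sqrt(11)}, Interval(-35/3, 2/9)), ProductSet(Reals, {-35/3, 1/6, 3/7, 3/5, 6/7, 5*sqrt(11)}))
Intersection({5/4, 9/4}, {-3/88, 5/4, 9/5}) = {5/4}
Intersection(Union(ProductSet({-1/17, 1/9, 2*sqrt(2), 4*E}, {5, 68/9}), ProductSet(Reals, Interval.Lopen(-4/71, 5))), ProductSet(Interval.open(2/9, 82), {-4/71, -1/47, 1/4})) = ProductSet(Interval.open(2/9, 82), {-1/47, 1/4})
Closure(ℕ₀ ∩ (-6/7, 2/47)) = {0}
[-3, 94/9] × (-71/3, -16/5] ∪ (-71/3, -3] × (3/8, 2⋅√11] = ([-3, 94/9] × (-71/3, -16/5]) ∪ ((-71/3, -3] × (3/8, 2⋅√11])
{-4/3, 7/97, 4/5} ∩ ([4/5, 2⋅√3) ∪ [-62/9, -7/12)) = {-4/3, 4/5}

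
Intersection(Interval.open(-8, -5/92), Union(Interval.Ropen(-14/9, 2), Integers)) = Union(Interval.Ropen(-14/9, -5/92), Range(-7, 0, 1))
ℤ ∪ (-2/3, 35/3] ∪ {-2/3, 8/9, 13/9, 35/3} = ℤ ∪ [-2/3, 35/3]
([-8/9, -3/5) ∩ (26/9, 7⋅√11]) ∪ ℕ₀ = ℕ₀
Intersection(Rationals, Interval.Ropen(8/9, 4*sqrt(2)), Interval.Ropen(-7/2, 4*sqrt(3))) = Intersection(Interval.Ropen(8/9, 4*sqrt(2)), Rationals)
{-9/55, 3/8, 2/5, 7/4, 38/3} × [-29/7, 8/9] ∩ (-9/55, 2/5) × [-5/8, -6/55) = {3/8} × [-5/8, -6/55)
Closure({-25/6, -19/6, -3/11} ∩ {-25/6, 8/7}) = {-25/6}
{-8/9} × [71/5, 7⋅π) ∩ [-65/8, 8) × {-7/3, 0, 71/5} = {-8/9} × {71/5}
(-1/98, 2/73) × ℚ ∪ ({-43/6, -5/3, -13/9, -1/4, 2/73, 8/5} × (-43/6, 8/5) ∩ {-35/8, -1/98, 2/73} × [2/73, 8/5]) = ((-1/98, 2/73) × ℚ) ∪ ({2/73} × [2/73, 8/5))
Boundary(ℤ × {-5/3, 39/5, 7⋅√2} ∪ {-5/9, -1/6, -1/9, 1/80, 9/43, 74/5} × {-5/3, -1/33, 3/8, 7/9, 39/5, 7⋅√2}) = (ℤ × {-5/3, 39/5, 7⋅√2}) ∪ ({-5/9, -1/6, -1/9, 1/80, 9/43, 74/5} × {-5/3, -1/33, 3/8, 7/9, 39/5, 7⋅√2})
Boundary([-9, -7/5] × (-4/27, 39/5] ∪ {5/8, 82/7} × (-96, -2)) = ({-9, -7/5} × [-4/27, 39/5]) ∪ ({5/8, 82/7} × [-96, -2]) ∪ ([-9, -7/5] × {-4/27, 39/5})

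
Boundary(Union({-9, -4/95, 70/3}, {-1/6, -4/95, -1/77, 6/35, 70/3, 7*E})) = {-9, -1/6, -4/95, -1/77, 6/35, 70/3, 7*E}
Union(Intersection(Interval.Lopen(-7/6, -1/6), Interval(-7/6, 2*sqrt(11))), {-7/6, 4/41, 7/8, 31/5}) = Union({4/41, 7/8, 31/5}, Interval(-7/6, -1/6))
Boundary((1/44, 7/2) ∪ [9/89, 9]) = {1/44, 9}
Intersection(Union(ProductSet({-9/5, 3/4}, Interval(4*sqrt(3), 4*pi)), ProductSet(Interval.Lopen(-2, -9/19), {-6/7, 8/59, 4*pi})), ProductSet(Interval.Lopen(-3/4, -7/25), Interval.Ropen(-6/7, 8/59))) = ProductSet(Interval.Lopen(-3/4, -9/19), {-6/7})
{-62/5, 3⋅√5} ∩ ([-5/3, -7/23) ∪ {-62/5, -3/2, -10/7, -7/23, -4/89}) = {-62/5}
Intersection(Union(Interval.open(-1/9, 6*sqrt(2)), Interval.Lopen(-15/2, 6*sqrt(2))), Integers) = Range(-7, 9, 1)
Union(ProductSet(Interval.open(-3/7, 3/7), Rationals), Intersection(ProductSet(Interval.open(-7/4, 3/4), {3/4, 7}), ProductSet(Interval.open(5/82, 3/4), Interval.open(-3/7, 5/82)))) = ProductSet(Interval.open(-3/7, 3/7), Rationals)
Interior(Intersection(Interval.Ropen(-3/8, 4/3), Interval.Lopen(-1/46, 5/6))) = Interval.open(-1/46, 5/6)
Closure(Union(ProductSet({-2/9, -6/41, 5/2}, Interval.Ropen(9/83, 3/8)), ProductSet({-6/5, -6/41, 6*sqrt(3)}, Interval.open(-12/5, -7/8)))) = Union(ProductSet({-6/5, -6/41, 6*sqrt(3)}, Interval(-12/5, -7/8)), ProductSet({-2/9, -6/41, 5/2}, Interval(9/83, 3/8)))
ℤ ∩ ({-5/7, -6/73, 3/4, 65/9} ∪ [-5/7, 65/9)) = {0, 1, …, 7}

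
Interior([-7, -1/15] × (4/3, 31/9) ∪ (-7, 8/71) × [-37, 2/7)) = ((-7, -1/15) × (4/3, 31/9)) ∪ ((-7, 8/71) × (-37, 2/7))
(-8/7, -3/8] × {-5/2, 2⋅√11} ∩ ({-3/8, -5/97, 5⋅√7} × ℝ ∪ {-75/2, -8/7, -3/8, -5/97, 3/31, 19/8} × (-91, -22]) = {-3/8} × {-5/2, 2⋅√11}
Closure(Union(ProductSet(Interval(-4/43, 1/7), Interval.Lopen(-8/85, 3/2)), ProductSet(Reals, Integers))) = Union(ProductSet(Interval(-4/43, 1/7), Interval(-8/85, 3/2)), ProductSet(Reals, Integers))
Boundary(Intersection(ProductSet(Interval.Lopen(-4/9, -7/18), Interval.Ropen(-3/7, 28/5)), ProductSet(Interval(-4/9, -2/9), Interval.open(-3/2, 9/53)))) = Union(ProductSet({-4/9, -7/18}, Interval(-3/7, 9/53)), ProductSet(Interval(-4/9, -7/18), {-3/7, 9/53}))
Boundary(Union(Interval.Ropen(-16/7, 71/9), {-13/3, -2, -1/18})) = {-13/3, -16/7, 71/9}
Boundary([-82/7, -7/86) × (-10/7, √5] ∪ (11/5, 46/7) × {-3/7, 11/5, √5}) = ({-82/7, -7/86} × [-10/7, √5]) ∪ ([-82/7, -7/86] × {-10/7, √5}) ∪ ([11/5, 46/7] × {-3/7, 11/5, √5})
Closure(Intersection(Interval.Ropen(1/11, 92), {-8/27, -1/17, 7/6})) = {7/6}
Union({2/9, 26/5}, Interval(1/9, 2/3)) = Union({26/5}, Interval(1/9, 2/3))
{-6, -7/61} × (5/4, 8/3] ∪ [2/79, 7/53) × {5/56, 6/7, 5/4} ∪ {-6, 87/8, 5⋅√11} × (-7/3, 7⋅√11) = ({-6, -7/61} × (5/4, 8/3]) ∪ ([2/79, 7/53) × {5/56, 6/7, 5/4}) ∪ ({-6, 87/8, 5⋅√11} × (-7/3, 7⋅√11))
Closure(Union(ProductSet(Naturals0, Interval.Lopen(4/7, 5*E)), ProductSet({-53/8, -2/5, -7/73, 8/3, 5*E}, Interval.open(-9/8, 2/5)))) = Union(ProductSet({-53/8, -2/5, -7/73, 8/3, 5*E}, Interval(-9/8, 2/5)), ProductSet(Naturals0, Interval(4/7, 5*E)))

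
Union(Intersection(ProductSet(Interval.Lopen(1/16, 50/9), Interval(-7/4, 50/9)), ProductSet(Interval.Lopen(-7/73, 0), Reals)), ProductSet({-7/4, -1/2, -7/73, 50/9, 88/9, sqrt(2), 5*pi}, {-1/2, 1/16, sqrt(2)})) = ProductSet({-7/4, -1/2, -7/73, 50/9, 88/9, sqrt(2), 5*pi}, {-1/2, 1/16, sqrt(2)})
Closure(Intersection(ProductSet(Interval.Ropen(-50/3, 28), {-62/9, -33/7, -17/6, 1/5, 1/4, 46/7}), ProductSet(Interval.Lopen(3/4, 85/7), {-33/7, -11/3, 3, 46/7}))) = ProductSet(Interval(3/4, 85/7), {-33/7, 46/7})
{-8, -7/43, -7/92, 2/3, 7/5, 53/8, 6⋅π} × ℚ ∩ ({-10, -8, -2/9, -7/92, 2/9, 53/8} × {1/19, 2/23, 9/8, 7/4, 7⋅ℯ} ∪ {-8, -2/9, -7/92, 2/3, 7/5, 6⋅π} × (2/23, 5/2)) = ({-8, -7/92, 53/8} × {1/19, 2/23, 9/8, 7/4}) ∪ ({-8, -7/92, 2/3, 7/5, 6⋅π} × (ℚ ∩ (2/23, 5/2)))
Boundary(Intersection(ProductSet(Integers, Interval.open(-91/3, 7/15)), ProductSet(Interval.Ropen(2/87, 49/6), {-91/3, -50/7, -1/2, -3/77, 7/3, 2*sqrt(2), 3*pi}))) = ProductSet(Range(1, 9, 1), {-50/7, -1/2, -3/77})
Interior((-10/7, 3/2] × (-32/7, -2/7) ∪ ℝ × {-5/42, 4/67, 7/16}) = (-10/7, 3/2) × (-32/7, -2/7)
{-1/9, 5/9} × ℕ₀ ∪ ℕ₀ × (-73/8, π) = ({-1/9, 5/9} × ℕ₀) ∪ (ℕ₀ × (-73/8, π))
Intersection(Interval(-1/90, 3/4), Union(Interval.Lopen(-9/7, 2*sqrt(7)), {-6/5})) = Interval(-1/90, 3/4)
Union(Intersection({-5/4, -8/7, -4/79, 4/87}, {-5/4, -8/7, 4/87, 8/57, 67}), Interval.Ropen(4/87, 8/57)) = Union({-5/4, -8/7}, Interval.Ropen(4/87, 8/57))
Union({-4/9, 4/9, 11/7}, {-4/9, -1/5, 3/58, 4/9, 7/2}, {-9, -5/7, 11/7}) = {-9, -5/7, -4/9, -1/5, 3/58, 4/9, 11/7, 7/2}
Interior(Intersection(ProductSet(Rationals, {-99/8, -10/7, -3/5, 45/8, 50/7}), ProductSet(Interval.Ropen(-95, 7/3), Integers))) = EmptySet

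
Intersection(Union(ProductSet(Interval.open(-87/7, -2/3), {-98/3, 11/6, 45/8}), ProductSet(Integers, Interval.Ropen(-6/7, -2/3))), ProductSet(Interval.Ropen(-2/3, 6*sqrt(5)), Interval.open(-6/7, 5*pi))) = ProductSet(Range(0, 14, 1), Interval.open(-6/7, -2/3))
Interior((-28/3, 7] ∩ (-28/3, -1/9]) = (-28/3, -1/9)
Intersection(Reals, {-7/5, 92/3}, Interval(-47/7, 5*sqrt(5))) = {-7/5}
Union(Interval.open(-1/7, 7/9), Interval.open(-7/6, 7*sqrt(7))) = Interval.open(-7/6, 7*sqrt(7))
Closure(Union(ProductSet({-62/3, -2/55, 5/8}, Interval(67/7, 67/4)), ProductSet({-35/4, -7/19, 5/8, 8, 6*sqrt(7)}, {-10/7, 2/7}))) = Union(ProductSet({-62/3, -2/55, 5/8}, Interval(67/7, 67/4)), ProductSet({-35/4, -7/19, 5/8, 8, 6*sqrt(7)}, {-10/7, 2/7}))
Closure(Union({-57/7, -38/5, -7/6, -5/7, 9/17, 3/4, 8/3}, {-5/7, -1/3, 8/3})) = {-57/7, -38/5, -7/6, -5/7, -1/3, 9/17, 3/4, 8/3}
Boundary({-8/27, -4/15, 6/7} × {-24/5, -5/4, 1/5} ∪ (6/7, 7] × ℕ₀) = ([6/7, 7] × ℕ₀) ∪ ({-8/27, -4/15, 6/7} × {-24/5, -5/4, 1/5})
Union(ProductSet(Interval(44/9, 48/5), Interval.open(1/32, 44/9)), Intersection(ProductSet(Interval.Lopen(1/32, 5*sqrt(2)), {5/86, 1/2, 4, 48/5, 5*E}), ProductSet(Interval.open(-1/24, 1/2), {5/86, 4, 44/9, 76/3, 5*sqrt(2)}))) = Union(ProductSet(Interval.open(1/32, 1/2), {5/86, 4}), ProductSet(Interval(44/9, 48/5), Interval.open(1/32, 44/9)))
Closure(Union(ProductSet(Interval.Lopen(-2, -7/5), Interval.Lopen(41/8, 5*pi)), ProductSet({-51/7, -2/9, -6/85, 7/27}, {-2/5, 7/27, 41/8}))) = Union(ProductSet({-2, -7/5}, Interval(41/8, 5*pi)), ProductSet({-51/7, -2/9, -6/85, 7/27}, {-2/5, 7/27, 41/8}), ProductSet(Interval(-2, -7/5), {41/8, 5*pi}), ProductSet(Interval.Lopen(-2, -7/5), Interval.Lopen(41/8, 5*pi)))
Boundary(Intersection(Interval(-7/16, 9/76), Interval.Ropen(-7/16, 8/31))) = {-7/16, 9/76}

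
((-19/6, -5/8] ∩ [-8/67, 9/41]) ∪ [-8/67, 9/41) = [-8/67, 9/41)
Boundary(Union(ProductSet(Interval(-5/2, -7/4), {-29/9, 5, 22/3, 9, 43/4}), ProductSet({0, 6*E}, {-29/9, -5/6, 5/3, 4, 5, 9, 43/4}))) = Union(ProductSet({0, 6*E}, {-29/9, -5/6, 5/3, 4, 5, 9, 43/4}), ProductSet(Interval(-5/2, -7/4), {-29/9, 5, 22/3, 9, 43/4}))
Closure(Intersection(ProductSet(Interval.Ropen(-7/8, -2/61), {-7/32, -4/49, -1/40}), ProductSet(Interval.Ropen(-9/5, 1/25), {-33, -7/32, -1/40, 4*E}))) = ProductSet(Interval(-7/8, -2/61), {-7/32, -1/40})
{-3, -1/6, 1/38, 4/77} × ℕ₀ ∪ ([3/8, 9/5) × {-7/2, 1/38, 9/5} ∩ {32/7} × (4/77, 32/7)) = {-3, -1/6, 1/38, 4/77} × ℕ₀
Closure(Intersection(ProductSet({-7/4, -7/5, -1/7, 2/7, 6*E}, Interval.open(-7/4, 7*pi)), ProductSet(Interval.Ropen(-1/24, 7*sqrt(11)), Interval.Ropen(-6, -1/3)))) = ProductSet({2/7, 6*E}, Interval(-7/4, -1/3))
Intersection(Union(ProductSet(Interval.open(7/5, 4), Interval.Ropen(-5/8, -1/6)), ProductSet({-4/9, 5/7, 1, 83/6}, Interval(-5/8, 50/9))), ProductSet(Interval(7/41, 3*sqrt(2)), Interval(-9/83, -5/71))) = ProductSet({5/7, 1}, Interval(-9/83, -5/71))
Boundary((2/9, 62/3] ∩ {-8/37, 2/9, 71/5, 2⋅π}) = {71/5, 2⋅π}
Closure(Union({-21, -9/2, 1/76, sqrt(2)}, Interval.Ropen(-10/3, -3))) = Union({-21, -9/2, 1/76, sqrt(2)}, Interval(-10/3, -3))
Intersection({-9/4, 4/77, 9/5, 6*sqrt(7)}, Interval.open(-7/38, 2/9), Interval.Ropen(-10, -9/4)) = EmptySet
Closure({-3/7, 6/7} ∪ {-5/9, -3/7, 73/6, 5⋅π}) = {-5/9, -3/7, 6/7, 73/6, 5⋅π}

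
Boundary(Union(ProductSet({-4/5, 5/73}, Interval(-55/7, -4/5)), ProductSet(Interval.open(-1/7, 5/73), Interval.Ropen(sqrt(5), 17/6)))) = Union(ProductSet({-4/5, 5/73}, Interval(-55/7, -4/5)), ProductSet({-1/7, 5/73}, Interval(sqrt(5), 17/6)), ProductSet(Interval(-1/7, 5/73), {17/6, sqrt(5)}))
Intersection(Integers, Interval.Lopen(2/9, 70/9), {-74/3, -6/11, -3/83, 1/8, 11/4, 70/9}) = EmptySet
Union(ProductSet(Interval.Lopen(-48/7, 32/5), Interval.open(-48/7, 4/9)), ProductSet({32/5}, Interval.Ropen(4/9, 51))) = Union(ProductSet({32/5}, Interval.Ropen(4/9, 51)), ProductSet(Interval.Lopen(-48/7, 32/5), Interval.open(-48/7, 4/9)))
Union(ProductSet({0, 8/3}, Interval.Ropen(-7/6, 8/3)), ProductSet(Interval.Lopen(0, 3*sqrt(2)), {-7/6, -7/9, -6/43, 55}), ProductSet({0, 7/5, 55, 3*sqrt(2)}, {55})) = Union(ProductSet({0, 8/3}, Interval.Ropen(-7/6, 8/3)), ProductSet({0, 7/5, 55, 3*sqrt(2)}, {55}), ProductSet(Interval.Lopen(0, 3*sqrt(2)), {-7/6, -7/9, -6/43, 55}))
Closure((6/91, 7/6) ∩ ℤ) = {1}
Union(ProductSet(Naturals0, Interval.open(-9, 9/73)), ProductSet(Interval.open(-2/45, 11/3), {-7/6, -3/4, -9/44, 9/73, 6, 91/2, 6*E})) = Union(ProductSet(Interval.open(-2/45, 11/3), {-7/6, -3/4, -9/44, 9/73, 6, 91/2, 6*E}), ProductSet(Naturals0, Interval.open(-9, 9/73)))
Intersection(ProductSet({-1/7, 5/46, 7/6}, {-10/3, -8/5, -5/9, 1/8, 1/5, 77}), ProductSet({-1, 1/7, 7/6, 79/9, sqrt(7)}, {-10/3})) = ProductSet({7/6}, {-10/3})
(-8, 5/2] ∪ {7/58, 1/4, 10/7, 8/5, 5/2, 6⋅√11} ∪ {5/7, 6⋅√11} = (-8, 5/2] ∪ {6⋅√11}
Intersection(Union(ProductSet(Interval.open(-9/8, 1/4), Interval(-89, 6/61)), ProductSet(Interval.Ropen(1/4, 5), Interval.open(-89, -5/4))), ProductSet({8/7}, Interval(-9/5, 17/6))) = ProductSet({8/7}, Interval.Ropen(-9/5, -5/4))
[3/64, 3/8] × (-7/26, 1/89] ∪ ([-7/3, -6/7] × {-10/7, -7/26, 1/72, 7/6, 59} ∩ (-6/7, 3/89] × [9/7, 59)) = [3/64, 3/8] × (-7/26, 1/89]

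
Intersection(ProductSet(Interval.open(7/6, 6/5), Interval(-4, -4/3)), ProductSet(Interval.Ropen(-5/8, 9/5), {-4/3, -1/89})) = ProductSet(Interval.open(7/6, 6/5), {-4/3})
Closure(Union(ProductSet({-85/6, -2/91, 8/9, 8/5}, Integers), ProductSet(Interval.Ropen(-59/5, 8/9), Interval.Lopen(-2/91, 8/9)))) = Union(ProductSet({-59/5, 8/9}, Interval(-2/91, 8/9)), ProductSet({-85/6, -2/91, 8/9, 8/5}, Integers), ProductSet(Interval(-59/5, 8/9), {-2/91, 8/9}), ProductSet(Interval.Ropen(-59/5, 8/9), Interval.Lopen(-2/91, 8/9)))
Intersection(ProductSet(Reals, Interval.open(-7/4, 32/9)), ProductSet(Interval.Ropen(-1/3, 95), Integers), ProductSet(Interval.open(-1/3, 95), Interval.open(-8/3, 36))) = ProductSet(Interval.open(-1/3, 95), Range(-1, 4, 1))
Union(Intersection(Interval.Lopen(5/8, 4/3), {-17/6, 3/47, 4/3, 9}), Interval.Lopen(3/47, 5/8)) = Union({4/3}, Interval.Lopen(3/47, 5/8))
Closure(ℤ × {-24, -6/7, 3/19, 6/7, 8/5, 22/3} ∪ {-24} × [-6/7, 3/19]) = ({-24} × [-6/7, 3/19]) ∪ (ℤ × {-24, -6/7, 3/19, 6/7, 8/5, 22/3})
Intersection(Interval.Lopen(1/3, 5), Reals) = Interval.Lopen(1/3, 5)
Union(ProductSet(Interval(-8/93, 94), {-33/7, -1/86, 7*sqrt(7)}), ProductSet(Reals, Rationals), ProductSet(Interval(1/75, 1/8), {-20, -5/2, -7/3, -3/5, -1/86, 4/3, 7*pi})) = Union(ProductSet(Interval(-8/93, 94), {-33/7, -1/86, 7*sqrt(7)}), ProductSet(Interval(1/75, 1/8), {-20, -5/2, -7/3, -3/5, -1/86, 4/3, 7*pi}), ProductSet(Reals, Rationals))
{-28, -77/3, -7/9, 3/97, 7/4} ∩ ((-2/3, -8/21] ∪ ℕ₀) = ∅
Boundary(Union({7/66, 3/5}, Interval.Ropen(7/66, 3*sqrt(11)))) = {7/66, 3*sqrt(11)}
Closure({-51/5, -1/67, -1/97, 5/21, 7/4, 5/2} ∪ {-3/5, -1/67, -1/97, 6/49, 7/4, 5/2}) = {-51/5, -3/5, -1/67, -1/97, 6/49, 5/21, 7/4, 5/2}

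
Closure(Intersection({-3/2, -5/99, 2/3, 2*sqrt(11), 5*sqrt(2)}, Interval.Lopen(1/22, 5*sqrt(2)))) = {2/3, 2*sqrt(11), 5*sqrt(2)}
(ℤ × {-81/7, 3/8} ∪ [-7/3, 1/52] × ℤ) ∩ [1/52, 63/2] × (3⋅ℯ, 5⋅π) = {1/52} × {9, 10, …, 15}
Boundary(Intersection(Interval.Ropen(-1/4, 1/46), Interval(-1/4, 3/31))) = {-1/4, 1/46}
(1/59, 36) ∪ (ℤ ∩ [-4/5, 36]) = {0, 1, …, 36} ∪ (1/59, 36]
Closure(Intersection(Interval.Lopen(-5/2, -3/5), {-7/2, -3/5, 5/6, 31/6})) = {-3/5}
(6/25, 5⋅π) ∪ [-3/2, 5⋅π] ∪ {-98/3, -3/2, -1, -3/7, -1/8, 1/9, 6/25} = {-98/3} ∪ [-3/2, 5⋅π]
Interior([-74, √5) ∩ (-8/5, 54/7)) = (-8/5, √5)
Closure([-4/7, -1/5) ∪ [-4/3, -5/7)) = [-4/3, -5/7] ∪ [-4/7, -1/5]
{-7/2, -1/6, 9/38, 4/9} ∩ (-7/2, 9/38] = {-1/6, 9/38}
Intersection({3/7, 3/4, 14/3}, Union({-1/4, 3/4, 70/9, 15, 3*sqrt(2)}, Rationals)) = {3/7, 3/4, 14/3}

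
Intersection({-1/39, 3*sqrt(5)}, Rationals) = {-1/39}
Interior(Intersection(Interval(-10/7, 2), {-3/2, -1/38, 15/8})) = EmptySet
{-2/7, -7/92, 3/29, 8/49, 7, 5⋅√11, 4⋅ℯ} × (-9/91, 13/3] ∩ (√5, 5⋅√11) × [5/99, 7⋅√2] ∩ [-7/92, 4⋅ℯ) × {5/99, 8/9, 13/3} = {7} × {5/99, 8/9, 13/3}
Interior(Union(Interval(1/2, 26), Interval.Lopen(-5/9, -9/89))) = Union(Interval.open(-5/9, -9/89), Interval.open(1/2, 26))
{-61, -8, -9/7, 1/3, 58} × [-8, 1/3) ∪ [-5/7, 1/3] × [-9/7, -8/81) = ([-5/7, 1/3] × [-9/7, -8/81)) ∪ ({-61, -8, -9/7, 1/3, 58} × [-8, 1/3))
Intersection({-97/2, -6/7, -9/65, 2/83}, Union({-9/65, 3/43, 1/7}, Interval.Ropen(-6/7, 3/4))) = {-6/7, -9/65, 2/83}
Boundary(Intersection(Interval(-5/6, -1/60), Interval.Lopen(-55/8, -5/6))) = {-5/6}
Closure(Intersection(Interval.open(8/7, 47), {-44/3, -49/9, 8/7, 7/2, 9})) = {7/2, 9}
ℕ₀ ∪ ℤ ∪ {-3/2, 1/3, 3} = ℤ ∪ {-3/2, 1/3}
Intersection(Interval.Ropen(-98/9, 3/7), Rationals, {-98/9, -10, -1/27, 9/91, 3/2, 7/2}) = {-98/9, -10, -1/27, 9/91}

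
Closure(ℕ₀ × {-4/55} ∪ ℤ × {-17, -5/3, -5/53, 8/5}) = (ℕ₀ × {-4/55}) ∪ (ℤ × {-17, -5/3, -5/53, 8/5})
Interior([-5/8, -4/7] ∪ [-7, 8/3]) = (-7, 8/3)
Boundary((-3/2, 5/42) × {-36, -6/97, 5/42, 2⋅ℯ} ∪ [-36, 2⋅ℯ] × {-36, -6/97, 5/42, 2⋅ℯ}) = [-36, 2⋅ℯ] × {-36, -6/97, 5/42, 2⋅ℯ}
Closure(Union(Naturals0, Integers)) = Integers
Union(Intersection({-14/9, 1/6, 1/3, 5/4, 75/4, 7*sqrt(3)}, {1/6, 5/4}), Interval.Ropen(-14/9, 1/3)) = Union({5/4}, Interval.Ropen(-14/9, 1/3))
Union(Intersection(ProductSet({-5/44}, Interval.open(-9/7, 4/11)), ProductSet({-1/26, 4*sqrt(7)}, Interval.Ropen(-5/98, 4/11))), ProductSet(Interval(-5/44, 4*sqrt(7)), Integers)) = ProductSet(Interval(-5/44, 4*sqrt(7)), Integers)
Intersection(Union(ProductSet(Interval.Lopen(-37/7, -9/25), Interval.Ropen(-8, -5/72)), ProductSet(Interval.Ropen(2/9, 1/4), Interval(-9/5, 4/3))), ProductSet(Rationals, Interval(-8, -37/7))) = ProductSet(Intersection(Interval.Lopen(-37/7, -9/25), Rationals), Interval(-8, -37/7))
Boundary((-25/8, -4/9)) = {-25/8, -4/9}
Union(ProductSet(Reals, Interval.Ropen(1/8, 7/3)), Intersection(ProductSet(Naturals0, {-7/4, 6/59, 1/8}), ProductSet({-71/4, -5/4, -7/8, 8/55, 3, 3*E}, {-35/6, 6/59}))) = Union(ProductSet({3}, {6/59}), ProductSet(Reals, Interval.Ropen(1/8, 7/3)))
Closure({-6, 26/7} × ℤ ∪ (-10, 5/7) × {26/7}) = ({-6, 26/7} × ℤ) ∪ ([-10, 5/7] × {26/7})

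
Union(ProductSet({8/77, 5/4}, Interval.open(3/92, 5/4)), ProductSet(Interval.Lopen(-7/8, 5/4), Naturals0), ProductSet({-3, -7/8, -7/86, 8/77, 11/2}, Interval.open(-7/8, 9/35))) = Union(ProductSet({8/77, 5/4}, Interval.open(3/92, 5/4)), ProductSet({-3, -7/8, -7/86, 8/77, 11/2}, Interval.open(-7/8, 9/35)), ProductSet(Interval.Lopen(-7/8, 5/4), Naturals0))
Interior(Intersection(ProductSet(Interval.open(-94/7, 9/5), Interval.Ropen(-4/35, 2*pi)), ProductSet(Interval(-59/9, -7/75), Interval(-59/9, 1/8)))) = ProductSet(Interval.open(-59/9, -7/75), Interval.open(-4/35, 1/8))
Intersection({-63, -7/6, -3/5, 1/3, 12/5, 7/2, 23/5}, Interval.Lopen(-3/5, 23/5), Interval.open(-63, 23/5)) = {1/3, 12/5, 7/2}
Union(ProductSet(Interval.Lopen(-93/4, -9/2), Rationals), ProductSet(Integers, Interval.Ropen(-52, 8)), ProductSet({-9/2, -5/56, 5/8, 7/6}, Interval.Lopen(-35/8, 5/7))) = Union(ProductSet({-9/2, -5/56, 5/8, 7/6}, Interval.Lopen(-35/8, 5/7)), ProductSet(Integers, Interval.Ropen(-52, 8)), ProductSet(Interval.Lopen(-93/4, -9/2), Rationals))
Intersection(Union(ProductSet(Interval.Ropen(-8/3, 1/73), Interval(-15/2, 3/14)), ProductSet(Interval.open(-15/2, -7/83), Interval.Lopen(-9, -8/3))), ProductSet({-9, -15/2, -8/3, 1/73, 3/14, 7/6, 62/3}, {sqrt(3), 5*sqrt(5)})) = EmptySet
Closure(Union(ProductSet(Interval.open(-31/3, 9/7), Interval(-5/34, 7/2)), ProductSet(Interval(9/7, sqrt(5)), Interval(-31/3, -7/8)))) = Union(ProductSet(Interval(-31/3, 9/7), Interval(-5/34, 7/2)), ProductSet(Interval(9/7, sqrt(5)), Interval(-31/3, -7/8)))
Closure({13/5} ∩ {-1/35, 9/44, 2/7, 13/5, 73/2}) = {13/5}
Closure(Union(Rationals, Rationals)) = Reals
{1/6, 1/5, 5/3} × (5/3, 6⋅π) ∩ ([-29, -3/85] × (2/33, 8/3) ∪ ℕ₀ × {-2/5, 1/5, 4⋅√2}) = ∅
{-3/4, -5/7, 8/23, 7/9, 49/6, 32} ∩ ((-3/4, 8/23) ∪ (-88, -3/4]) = {-3/4, -5/7}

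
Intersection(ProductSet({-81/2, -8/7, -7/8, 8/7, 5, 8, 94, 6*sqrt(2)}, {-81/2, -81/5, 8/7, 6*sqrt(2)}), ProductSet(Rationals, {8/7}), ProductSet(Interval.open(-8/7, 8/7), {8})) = EmptySet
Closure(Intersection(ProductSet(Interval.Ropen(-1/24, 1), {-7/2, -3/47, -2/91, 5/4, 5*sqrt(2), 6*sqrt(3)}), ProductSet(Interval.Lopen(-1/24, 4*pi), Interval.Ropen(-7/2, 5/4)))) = ProductSet(Interval(-1/24, 1), {-7/2, -3/47, -2/91})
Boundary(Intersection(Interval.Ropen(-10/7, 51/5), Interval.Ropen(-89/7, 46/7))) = {-10/7, 46/7}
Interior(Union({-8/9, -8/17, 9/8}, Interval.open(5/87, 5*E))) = Interval.open(5/87, 5*E)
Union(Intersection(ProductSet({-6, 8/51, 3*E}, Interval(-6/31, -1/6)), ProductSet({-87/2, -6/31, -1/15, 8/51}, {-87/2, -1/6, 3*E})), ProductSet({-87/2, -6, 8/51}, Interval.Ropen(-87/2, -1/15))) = ProductSet({-87/2, -6, 8/51}, Interval.Ropen(-87/2, -1/15))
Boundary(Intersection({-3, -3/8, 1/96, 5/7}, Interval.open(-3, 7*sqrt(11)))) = {-3/8, 1/96, 5/7}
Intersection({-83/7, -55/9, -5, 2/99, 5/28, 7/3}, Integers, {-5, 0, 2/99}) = {-5}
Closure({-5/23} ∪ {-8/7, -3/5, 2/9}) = {-8/7, -3/5, -5/23, 2/9}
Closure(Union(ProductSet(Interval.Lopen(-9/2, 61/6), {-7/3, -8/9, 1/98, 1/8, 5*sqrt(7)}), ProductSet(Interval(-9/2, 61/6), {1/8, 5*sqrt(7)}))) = ProductSet(Interval(-9/2, 61/6), {-7/3, -8/9, 1/98, 1/8, 5*sqrt(7)})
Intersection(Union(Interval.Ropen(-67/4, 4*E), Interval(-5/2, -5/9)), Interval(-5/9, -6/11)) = Interval(-5/9, -6/11)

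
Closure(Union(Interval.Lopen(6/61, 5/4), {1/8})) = Interval(6/61, 5/4)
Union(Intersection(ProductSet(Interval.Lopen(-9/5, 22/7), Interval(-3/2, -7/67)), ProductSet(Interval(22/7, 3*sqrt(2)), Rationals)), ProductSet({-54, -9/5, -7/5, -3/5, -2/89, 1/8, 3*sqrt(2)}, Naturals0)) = Union(ProductSet({22/7}, Intersection(Interval(-3/2, -7/67), Rationals)), ProductSet({-54, -9/5, -7/5, -3/5, -2/89, 1/8, 3*sqrt(2)}, Naturals0))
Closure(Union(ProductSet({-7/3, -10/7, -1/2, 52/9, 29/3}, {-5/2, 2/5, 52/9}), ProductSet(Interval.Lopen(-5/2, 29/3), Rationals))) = ProductSet(Interval(-5/2, 29/3), Reals)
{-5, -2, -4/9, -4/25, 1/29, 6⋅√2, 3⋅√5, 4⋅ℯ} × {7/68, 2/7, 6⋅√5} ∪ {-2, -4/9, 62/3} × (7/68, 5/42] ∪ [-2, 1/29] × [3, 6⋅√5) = ({-2, -4/9, 62/3} × (7/68, 5/42]) ∪ ([-2, 1/29] × [3, 6⋅√5)) ∪ ({-5, -2, -4/9, -4/25, 1/29, 6⋅√2, 3⋅√5, 4⋅ℯ} × {7/68, 2/7, 6⋅√5})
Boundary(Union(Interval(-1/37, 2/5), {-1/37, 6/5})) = {-1/37, 2/5, 6/5}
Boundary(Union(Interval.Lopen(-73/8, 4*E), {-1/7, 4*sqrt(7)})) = {-73/8, 4*E}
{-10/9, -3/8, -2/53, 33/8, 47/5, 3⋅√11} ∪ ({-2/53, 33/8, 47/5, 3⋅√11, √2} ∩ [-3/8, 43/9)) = {-10/9, -3/8, -2/53, 33/8, 47/5, 3⋅√11, √2}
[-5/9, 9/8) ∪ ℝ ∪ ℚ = ℚ ∪ (-∞, ∞)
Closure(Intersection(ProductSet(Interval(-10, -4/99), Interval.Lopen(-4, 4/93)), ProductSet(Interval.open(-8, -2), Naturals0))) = ProductSet(Interval(-8, -2), Range(0, 1, 1))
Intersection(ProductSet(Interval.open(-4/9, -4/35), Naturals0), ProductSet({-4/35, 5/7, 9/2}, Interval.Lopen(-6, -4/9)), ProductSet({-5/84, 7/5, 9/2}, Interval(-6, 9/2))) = EmptySet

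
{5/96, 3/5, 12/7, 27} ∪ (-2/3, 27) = (-2/3, 27]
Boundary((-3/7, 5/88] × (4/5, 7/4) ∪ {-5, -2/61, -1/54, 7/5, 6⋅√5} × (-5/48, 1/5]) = ({-3/7, 5/88} × [4/5, 7/4]) ∪ ([-3/7, 5/88] × {4/5, 7/4}) ∪ ({-5, -2/61, -1/54, 7/5, 6⋅√5} × [-5/48, 1/5])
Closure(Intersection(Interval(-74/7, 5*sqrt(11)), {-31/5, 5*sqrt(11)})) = {-31/5, 5*sqrt(11)}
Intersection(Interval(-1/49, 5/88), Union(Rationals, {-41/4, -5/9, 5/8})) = Intersection(Interval(-1/49, 5/88), Rationals)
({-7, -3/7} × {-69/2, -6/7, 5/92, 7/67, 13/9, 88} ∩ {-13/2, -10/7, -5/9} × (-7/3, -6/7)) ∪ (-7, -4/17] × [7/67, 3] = (-7, -4/17] × [7/67, 3]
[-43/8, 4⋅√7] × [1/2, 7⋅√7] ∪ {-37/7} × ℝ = ({-37/7} × ℝ) ∪ ([-43/8, 4⋅√7] × [1/2, 7⋅√7])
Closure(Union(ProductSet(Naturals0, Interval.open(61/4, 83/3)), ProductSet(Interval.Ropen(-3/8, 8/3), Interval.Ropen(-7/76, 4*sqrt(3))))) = Union(ProductSet({-3/8, 8/3}, Interval(-7/76, 4*sqrt(3))), ProductSet(Interval(-3/8, 8/3), {-7/76, 4*sqrt(3)}), ProductSet(Interval.Ropen(-3/8, 8/3), Interval.Ropen(-7/76, 4*sqrt(3))), ProductSet(Naturals0, Interval(61/4, 83/3)))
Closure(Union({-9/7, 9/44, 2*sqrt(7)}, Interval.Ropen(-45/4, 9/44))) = Union({2*sqrt(7)}, Interval(-45/4, 9/44))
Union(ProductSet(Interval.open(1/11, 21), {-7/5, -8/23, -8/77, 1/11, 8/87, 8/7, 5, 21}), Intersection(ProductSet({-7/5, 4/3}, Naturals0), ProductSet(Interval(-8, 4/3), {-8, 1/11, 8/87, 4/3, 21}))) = Union(ProductSet({-7/5, 4/3}, {21}), ProductSet(Interval.open(1/11, 21), {-7/5, -8/23, -8/77, 1/11, 8/87, 8/7, 5, 21}))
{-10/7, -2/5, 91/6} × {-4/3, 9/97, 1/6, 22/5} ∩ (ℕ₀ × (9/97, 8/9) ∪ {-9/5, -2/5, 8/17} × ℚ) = {-2/5} × {-4/3, 9/97, 1/6, 22/5}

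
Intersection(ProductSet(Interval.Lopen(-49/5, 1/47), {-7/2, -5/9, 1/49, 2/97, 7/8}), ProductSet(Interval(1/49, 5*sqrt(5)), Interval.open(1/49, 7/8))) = ProductSet(Interval(1/49, 1/47), {2/97})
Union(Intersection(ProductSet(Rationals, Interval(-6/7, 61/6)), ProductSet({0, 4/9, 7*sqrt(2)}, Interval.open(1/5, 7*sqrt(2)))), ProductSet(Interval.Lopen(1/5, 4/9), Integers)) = Union(ProductSet({0, 4/9}, Interval.open(1/5, 7*sqrt(2))), ProductSet(Interval.Lopen(1/5, 4/9), Integers))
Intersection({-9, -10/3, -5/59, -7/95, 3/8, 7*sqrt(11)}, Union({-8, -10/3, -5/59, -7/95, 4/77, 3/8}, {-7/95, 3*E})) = {-10/3, -5/59, -7/95, 3/8}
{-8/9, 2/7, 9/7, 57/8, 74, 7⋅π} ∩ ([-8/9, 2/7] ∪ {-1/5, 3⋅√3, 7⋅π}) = {-8/9, 2/7, 7⋅π}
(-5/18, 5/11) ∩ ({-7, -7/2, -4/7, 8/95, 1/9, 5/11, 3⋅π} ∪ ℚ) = ℚ ∩ (-5/18, 5/11)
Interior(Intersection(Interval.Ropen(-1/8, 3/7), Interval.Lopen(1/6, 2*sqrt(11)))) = Interval.open(1/6, 3/7)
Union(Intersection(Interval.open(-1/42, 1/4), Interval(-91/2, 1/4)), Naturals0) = Union(Interval.open(-1/42, 1/4), Naturals0)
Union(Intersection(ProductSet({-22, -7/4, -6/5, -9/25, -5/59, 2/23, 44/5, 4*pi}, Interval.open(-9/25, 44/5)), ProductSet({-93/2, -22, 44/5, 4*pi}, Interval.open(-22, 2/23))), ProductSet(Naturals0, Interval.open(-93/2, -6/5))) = Union(ProductSet({-22, 44/5, 4*pi}, Interval.open(-9/25, 2/23)), ProductSet(Naturals0, Interval.open(-93/2, -6/5)))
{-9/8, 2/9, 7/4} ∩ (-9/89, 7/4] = {2/9, 7/4}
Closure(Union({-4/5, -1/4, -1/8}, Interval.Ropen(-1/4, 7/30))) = Union({-4/5}, Interval(-1/4, 7/30))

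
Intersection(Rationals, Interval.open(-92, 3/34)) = Intersection(Interval.open(-92, 3/34), Rationals)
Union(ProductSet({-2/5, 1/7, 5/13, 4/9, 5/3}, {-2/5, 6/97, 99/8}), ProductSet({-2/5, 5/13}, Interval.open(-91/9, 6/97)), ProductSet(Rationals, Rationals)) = Union(ProductSet({-2/5, 5/13}, Interval.open(-91/9, 6/97)), ProductSet(Rationals, Rationals))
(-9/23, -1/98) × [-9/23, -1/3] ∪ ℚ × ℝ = (ℚ × ℝ) ∪ ((-9/23, -1/98) × [-9/23, -1/3])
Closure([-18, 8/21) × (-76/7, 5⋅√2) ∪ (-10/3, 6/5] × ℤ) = ((-10/3, 6/5] × ℤ) ∪ ({-18, 8/21} × [-76/7, 5⋅√2]) ∪ ([-18, 8/21] × {-76/7, 5⋅√2}) ∪ ([-18, 8/21) × (-76/7, 5⋅√2)) ∪ ([-10/3, 6/5] × (ℤ \ (-76/7, 5⋅√2)))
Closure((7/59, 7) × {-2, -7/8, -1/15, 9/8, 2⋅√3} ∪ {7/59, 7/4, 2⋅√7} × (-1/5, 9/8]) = ({7/59, 7/4, 2⋅√7} × [-1/5, 9/8]) ∪ ([7/59, 7] × {-2, -7/8, -1/15, 9/8, 2⋅√3})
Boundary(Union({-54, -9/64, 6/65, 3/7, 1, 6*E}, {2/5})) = {-54, -9/64, 6/65, 2/5, 3/7, 1, 6*E}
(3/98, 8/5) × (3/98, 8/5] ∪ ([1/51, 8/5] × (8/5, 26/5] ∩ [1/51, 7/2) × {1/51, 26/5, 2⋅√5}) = ((3/98, 8/5) × (3/98, 8/5]) ∪ ([1/51, 8/5] × {26/5, 2⋅√5})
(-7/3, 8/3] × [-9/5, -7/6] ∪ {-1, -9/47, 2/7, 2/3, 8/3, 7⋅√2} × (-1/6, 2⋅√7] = ((-7/3, 8/3] × [-9/5, -7/6]) ∪ ({-1, -9/47, 2/7, 2/3, 8/3, 7⋅√2} × (-1/6, 2⋅√7])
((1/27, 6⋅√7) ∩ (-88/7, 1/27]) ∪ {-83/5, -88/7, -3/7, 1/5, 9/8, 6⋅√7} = {-83/5, -88/7, -3/7, 1/5, 9/8, 6⋅√7}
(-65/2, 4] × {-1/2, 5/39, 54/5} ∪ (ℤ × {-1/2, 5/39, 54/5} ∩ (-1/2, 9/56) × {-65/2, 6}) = (-65/2, 4] × {-1/2, 5/39, 54/5}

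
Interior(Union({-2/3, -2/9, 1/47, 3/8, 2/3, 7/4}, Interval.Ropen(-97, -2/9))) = Interval.open(-97, -2/9)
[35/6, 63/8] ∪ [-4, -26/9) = [-4, -26/9) ∪ [35/6, 63/8]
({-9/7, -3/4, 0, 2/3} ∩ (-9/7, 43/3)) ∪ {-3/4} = {-3/4, 0, 2/3}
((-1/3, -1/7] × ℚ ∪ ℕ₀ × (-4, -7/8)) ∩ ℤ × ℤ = ℕ₀ × {-3, -2, -1}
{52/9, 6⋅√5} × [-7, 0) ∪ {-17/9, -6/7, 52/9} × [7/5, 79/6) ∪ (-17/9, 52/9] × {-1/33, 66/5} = ((-17/9, 52/9] × {-1/33, 66/5}) ∪ ({-17/9, -6/7, 52/9} × [7/5, 79/6)) ∪ ({52/9, 6⋅√5} × [-7, 0))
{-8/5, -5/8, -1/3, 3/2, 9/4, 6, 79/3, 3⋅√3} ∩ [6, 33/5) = {6}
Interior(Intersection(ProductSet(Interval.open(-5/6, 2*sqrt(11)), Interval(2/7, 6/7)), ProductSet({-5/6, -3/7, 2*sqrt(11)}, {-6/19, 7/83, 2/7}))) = EmptySet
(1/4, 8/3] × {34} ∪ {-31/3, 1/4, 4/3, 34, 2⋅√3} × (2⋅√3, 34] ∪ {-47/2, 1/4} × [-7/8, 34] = ((1/4, 8/3] × {34}) ∪ ({-47/2, 1/4} × [-7/8, 34]) ∪ ({-31/3, 1/4, 4/3, 34, 2⋅√3} × (2⋅√3, 34])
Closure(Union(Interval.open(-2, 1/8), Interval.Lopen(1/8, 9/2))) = Interval(-2, 9/2)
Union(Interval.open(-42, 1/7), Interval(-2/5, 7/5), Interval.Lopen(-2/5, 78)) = Interval.Lopen(-42, 78)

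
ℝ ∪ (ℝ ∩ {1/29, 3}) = ℝ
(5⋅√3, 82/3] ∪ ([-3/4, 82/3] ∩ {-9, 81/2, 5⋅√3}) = [5⋅√3, 82/3]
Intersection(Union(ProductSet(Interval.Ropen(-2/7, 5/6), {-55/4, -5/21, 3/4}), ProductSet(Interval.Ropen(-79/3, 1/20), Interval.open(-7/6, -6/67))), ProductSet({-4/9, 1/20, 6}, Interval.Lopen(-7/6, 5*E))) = Union(ProductSet({-4/9}, Interval.open(-7/6, -6/67)), ProductSet({1/20}, {-5/21, 3/4}))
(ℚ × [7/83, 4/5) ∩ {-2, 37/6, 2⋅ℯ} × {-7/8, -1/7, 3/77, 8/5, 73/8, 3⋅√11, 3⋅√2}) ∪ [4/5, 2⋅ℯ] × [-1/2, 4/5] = [4/5, 2⋅ℯ] × [-1/2, 4/5]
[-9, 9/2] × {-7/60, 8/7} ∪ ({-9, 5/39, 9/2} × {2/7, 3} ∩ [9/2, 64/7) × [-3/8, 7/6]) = ({9/2} × {2/7}) ∪ ([-9, 9/2] × {-7/60, 8/7})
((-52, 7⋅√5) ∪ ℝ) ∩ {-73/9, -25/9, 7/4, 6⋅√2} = {-73/9, -25/9, 7/4, 6⋅√2}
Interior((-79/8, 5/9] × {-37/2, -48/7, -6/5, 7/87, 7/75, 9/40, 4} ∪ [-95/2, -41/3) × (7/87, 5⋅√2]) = (-95/2, -41/3) × (7/87, 5⋅√2)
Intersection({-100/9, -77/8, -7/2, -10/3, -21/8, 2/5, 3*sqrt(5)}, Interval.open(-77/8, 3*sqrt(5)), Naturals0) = EmptySet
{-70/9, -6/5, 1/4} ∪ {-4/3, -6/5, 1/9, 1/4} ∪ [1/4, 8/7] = {-70/9, -4/3, -6/5, 1/9} ∪ [1/4, 8/7]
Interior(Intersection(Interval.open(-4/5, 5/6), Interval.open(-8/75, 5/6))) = Interval.open(-8/75, 5/6)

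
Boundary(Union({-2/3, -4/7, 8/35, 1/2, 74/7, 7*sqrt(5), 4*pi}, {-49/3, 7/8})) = {-49/3, -2/3, -4/7, 8/35, 1/2, 7/8, 74/7, 7*sqrt(5), 4*pi}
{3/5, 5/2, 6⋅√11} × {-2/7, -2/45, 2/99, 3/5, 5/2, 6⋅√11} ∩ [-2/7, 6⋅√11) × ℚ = {3/5, 5/2} × {-2/7, -2/45, 2/99, 3/5, 5/2}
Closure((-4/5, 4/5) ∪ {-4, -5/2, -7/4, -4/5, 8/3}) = {-4, -5/2, -7/4, 8/3} ∪ [-4/5, 4/5]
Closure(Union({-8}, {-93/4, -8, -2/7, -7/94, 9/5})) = {-93/4, -8, -2/7, -7/94, 9/5}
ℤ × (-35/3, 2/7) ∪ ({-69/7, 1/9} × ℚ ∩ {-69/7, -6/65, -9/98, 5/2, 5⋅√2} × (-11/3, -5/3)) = (ℤ × (-35/3, 2/7)) ∪ ({-69/7} × (ℚ ∩ (-11/3, -5/3)))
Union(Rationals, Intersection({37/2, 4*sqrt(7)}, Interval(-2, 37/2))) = Union({4*sqrt(7)}, Rationals)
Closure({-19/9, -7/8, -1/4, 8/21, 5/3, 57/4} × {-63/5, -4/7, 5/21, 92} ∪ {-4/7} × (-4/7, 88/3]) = ({-4/7} × [-4/7, 88/3]) ∪ ({-19/9, -7/8, -1/4, 8/21, 5/3, 57/4} × {-63/5, -4/7, 5/21, 92})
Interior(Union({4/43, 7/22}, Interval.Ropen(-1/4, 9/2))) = Interval.open(-1/4, 9/2)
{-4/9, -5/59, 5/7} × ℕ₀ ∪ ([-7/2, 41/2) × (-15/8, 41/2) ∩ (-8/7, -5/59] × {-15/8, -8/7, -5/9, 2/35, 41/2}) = ({-4/9, -5/59, 5/7} × ℕ₀) ∪ ((-8/7, -5/59] × {-8/7, -5/9, 2/35})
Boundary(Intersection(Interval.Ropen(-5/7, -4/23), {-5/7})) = {-5/7}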